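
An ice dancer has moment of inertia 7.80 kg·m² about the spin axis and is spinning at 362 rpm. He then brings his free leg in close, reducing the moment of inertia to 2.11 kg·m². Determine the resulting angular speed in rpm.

ω₂ ≈ 1340 rpm

No external torque acts about the spin axis, so angular momentum is conserved.
ω₂ = I₁ω₁ / I₂ = (7.800)(362 rpm) / (2.110) = 1338 rpm.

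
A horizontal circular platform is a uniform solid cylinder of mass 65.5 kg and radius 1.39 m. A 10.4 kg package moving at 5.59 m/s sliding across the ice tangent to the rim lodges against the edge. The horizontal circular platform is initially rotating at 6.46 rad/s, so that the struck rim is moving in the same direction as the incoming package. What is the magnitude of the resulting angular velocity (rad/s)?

|ω_f| ≈ 5.87 rad/s

The axle reaction passes through the central axle and exerts no torque about it; angular momentum about the central axle is conserved through the impact.
I_p = ½(65.5)(1.39)² = 63.28 kg·m². Taking the sense of the package's angular momentum as positive, L_{package} = m v R = (10.4)(5.59)(1.39) = 80.81 kg·m²/s.
L_i = +I_p ω_p + m v R = +(63.28)(6.46) + 80.81 = 489.6 kg·m²/s.
After sticking, I_f = I_p + m R² = 63.28 + (10.4)(1.39)² = 83.37 kg·m².
ω_f = L_i / I_f = 489.6 / 83.37 = 5.872 rad/s.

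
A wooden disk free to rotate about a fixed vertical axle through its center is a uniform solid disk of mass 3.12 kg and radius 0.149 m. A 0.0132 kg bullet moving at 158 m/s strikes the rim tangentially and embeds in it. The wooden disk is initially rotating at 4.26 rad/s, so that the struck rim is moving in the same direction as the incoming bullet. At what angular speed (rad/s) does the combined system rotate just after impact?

The axle reaction passes through the axle and exerts no torque about it; angular momentum about the axle is conserved through the impact.
I_p = ½(3.12)(0.149)² = 0.03463 kg·m². Taking the sense of the bullet's angular momentum as positive, L_{bullet} = m v R = (0.0132)(158)(0.149) = 0.3108 kg·m²/s.
L_i = +I_p ω_p + m v R = +(0.03463)(4.26) + 0.3108 = 0.4583 kg·m²/s.
After sticking, I_f = I_p + m R² = 0.03463 + (0.0132)(0.149)² = 0.03493 kg·m².
ω_f = L_i / I_f = 0.4583 / 0.03493 = 13.12 rad/s.

|ω_f| ≈ 13.1 rad/s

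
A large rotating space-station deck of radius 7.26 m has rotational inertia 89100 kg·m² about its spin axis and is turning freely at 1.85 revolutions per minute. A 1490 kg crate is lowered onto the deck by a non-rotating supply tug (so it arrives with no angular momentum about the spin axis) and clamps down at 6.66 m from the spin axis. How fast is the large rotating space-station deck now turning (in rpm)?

No external torque acts about the spin axis; L_before = L_after.
Added inertia Σmr² = (1490)(6.66)² = 66090 kg·m²; I_f = 89100 + 66090 = 1.552e+05 kg·m².
ω_f = I_p ω_i / I_f = (89100)(1.85) / 1.552e+05 = 1.062 rpm.

ω_f ≈ 1.06 rpm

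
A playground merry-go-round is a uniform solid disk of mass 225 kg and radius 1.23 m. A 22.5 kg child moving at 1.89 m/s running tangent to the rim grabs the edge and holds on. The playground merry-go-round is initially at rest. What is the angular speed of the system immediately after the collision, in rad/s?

|ω_f| ≈ 0.256 rad/s

About the axle the impulsive forces during the collision are internal, so angular momentum about that axis is conserved.
I_p = ½(225)(1.23)² = 170.2 kg·m². Taking the sense of the child's angular momentum as positive, L_{child} = m v R = (22.5)(1.89)(1.23) = 52.31 kg·m²/s.
L_i = 0 + 52.31 = 52.31 kg·m²/s.
After sticking, I_f = I_p + m R² = 170.2 + (22.5)(1.23)² = 204.2 kg·m².
ω_f = L_i / I_f = 52.31 / 204.2 = 0.2561 rad/s.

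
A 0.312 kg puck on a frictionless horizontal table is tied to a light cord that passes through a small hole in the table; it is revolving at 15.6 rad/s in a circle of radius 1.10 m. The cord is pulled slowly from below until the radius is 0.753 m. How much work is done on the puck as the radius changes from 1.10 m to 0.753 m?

The constraining force is radial, so m r² ω about the center is conserved.
ω₂ = ω₁ (r₁/r₂)² = (15.6)(1.10/0.753)² = 33.29 rad/s.
W = ΔKE = ½m(v₂² − v₁²) = 52.09 J.

W ≈ 52.1 J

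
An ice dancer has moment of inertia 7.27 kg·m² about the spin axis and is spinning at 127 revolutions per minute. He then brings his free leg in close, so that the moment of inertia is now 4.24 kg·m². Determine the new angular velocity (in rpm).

Angular momentum about the spin axis is conserved since the torque about it is zero.
ω₂ = I₁ω₁ / I₂ = (7.270)(127 rpm) / (4.240) = 217.8 rpm.

ω₂ ≈ 218 rpm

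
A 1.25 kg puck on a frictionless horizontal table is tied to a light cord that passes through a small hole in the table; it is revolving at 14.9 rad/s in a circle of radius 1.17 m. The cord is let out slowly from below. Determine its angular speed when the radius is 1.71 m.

ω₂ ≈ 6.98 rad/s

No torque about the axis ⇒ m r₁² ω₁ = m r₂² ω₂.
ω₂ = ω₁ (r₁/r₂)² = (14.9)(1.17/1.71)² = 6.975 rad/s.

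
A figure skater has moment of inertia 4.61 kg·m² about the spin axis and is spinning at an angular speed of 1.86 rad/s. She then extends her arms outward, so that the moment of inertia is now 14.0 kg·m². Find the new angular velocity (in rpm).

ω₂ ≈ 5.85 rpm

With no external torque about the axis, L is conserved: I₁ω₁ = I₂ω₂.
ω₂ = I₁ω₁ / I₂ = (4.610)(1.86 rad/s) / (14.00) = 0.6125 rad/s = 5.849 rpm.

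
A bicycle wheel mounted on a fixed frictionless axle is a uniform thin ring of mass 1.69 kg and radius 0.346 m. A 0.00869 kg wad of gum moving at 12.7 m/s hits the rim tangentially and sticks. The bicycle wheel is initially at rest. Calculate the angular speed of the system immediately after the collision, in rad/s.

About the axle the impulsive forces during the collision are internal, so angular momentum about that axis is conserved.
I_p = (1.69)(0.346)² = 0.2023 kg·m². Taking the sense of the wad of gum's angular momentum as positive, L_{wad} = m v R = (0.00869)(12.7)(0.346) = 0.03819 kg·m²/s.
L_i = 0 + 0.03819 = 0.03819 kg·m²/s.
After sticking, I_f = I_p + m R² = 0.2023 + (0.00869)(0.346)² = 0.2034 kg·m².
ω_f = L_i / I_f = 0.03819 / 0.2034 = 0.1878 rad/s.

|ω_f| ≈ 0.188 rad/s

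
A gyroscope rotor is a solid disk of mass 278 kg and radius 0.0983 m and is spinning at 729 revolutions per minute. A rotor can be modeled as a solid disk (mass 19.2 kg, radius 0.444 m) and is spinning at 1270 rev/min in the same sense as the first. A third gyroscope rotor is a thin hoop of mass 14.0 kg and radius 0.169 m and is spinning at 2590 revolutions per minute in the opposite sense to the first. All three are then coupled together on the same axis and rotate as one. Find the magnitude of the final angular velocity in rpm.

No external torque acts about the common axis, so total angular momentum is conserved.
Moments of inertia: I_A = ½(278)(0.0983)² = 1.343 kg·m²; I_B = ½(19.2)(0.444)² = 1.893 kg·m²; I_C = (14.0)(0.169)² = 0.3999 kg·m².
Taking A's sense as positive: L = (1.343)(729) + (1.893)(1270) − (0.3999)(2590) = 2347 kg·m²·rpm.
Combined I = 1.343 + 1.893 + 0.3999 = 3.636 kg·m².
ω_f = L / I = 2347 / 3.636 = 645.6 rpm.

|ω_f| ≈ 646 rpm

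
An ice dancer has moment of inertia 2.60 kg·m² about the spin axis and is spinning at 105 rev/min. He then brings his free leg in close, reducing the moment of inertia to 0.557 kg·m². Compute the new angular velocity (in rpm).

ω₂ ≈ 490 rpm

Angular momentum about the spin axis is conserved since the torque about it is zero.
ω₂ = I₁ω₁ / I₂ = (2.600)(105 rpm) / (0.5570) = 490.1 rpm.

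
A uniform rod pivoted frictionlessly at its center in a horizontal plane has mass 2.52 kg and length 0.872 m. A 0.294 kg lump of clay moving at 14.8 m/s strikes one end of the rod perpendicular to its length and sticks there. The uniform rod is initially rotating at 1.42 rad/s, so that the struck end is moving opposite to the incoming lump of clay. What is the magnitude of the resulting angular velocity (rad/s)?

|ω_f| ≈ 7.75 rad/s

The axle reaction passes through the pivot and exerts no torque about it; angular momentum about the pivot is conserved through the impact.
I_p = (1/12)(2.52)(0.872)² = 0.1597 kg·m². Taking the sense of the lump of clay's angular momentum as positive, L_{lump} = m v R = (0.294)(14.8)(0.872/2) = 1.897 kg·m²/s.
L_i = −I_p ω_p + m v R = −(0.1597)(1.42) + 1.897 = 1.670 kg·m²/s.
After sticking, I_f = I_p + m R² = 0.1597 + (0.294)(0.872/2)² = 0.2156 kg·m².
ω_f = L_i / I_f = 1.670 / 0.2156 = 7.749 rad/s.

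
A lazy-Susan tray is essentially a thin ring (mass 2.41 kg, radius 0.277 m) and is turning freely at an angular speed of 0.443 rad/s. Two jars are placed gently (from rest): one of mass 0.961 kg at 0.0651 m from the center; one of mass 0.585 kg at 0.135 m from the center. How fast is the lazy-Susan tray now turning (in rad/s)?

ω_f ≈ 0.410 rad/s

The added mass arrives with no angular momentum about the center, and any external torque about the center is negligible, so the system's angular momentum is conserved.
I_p = (2.41)(0.277)² = 0.1849 kg·m².
Added inertia Σmr² = (0.961)(0.0651)² + (0.585)(0.135)² = 0.01473 kg·m²; I_f = 0.1849 + 0.01473 = 0.1997 kg·m².
ω_f = I_p ω_i / I_f = (0.1849)(0.443) / 0.1997 = 0.4103 rad/s.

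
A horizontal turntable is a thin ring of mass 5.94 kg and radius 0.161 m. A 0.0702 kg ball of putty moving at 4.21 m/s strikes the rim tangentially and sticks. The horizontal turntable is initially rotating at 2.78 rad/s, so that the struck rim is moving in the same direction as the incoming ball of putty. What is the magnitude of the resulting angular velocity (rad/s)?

|ω_f| ≈ 3.05 rad/s

The axle reaction passes through the axle and exerts no torque about it; angular momentum about the axle is conserved through the impact.
I_p = (5.94)(0.161)² = 0.1540 kg·m². Taking the sense of the ball of putty's angular momentum as positive, L_{ball} = m v R = (0.0702)(4.21)(0.161) = 0.04758 kg·m²/s.
L_i = +I_p ω_p + m v R = +(0.1540)(2.78) + 0.04758 = 0.4756 kg·m²/s.
After sticking, I_f = I_p + m R² = 0.1540 + (0.0702)(0.161)² = 0.1558 kg·m².
ω_f = L_i / I_f = 0.4756 / 0.1558 = 3.053 rad/s.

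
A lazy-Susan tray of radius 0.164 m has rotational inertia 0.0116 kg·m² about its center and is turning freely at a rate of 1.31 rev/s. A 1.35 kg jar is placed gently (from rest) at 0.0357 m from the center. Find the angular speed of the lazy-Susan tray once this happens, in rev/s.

No external torque acts about the center; L_before = L_after.
Added inertia Σmr² = (1.35)(0.0357)² = 0.001721 kg·m²; I_f = 0.01160 + 0.001721 = 0.01332 kg·m².
ω_f = I_p ω_i / I_f = (0.01160)(1.31) / 0.01332 = 1.141 rev/s.

ω_f ≈ 1.14 rev/s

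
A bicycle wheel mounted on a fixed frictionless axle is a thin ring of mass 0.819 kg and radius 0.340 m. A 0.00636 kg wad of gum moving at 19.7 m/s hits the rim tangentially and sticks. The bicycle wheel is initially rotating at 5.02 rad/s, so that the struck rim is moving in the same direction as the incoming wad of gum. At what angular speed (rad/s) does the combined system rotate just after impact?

The axle reaction passes through the axle and exerts no torque about it; angular momentum about the axle is conserved through the impact.
I_p = (0.819)(0.340)² = 0.09468 kg·m². Taking the sense of the wad of gum's angular momentum as positive, L_{wad} = m v R = (0.00636)(19.7)(0.340) = 0.04260 kg·m²/s.
L_i = +I_p ω_p + m v R = +(0.09468)(5.02) + 0.04260 = 0.5179 kg·m²/s.
After sticking, I_f = I_p + m R² = 0.09468 + (0.00636)(0.340)² = 0.09541 kg·m².
ω_f = L_i / I_f = 0.5179 / 0.09541 = 5.428 rad/s.

|ω_f| ≈ 5.43 rad/s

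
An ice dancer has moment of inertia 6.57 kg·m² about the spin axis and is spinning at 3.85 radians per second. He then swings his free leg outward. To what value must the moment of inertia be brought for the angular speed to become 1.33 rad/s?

Angular momentum about the spin axis is conserved since the torque about it is zero.
I₂ = I₁ω₁ / ω₂ = (6.57)(3.85) / (1.33) = 19.02 kg·m².

I₂ ≈ 19.0 kg·m²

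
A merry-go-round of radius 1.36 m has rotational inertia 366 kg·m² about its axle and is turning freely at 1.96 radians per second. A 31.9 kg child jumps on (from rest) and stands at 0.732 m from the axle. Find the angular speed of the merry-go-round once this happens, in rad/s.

ω_f ≈ 1.87 rad/s

No external torque acts about the axle; L_before = L_after.
Added inertia Σmr² = (31.9)(0.732)² = 17.09 kg·m²; I_f = 366.0 + 17.09 = 383.1 kg·m².
ω_f = I_p ω_i / I_f = (366.0)(1.96) / 383.1 = 1.873 rad/s.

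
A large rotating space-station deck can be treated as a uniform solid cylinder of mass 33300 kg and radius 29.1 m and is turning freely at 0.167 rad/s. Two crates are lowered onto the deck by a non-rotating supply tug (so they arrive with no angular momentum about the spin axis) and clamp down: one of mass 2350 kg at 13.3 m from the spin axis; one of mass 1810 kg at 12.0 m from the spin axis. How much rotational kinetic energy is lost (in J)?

energy lost ≈ 9000 J

No external torque acts about the spin axis; L_before = L_after.
I_p = ½(33300)(29.1)² = 1.410e+07 kg·m².
Added inertia Σmr² = (2350)(13.3)² + (1810)(12.0)² = 6.763e+05 kg·m²; I_f = 1.410e+07 + 6.763e+05 = 1.478e+07 kg·m².
ω_f = I_p ω_i / I_f = (1.410e+07)(0.167) / 1.478e+07 = 0.1594 rad/s.
KE_i = ½(1.410e+07)(0.1670 rad/s)² = 1.966e+05 J; KE_f = ½(1.478e+07)(0.1594)² = 1.876e+05 J.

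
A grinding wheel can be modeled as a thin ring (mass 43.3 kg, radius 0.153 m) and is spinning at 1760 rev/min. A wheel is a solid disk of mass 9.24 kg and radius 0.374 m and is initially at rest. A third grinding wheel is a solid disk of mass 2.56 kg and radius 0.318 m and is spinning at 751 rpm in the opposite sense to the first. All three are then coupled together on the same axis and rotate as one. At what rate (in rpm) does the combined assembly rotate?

|ω_f| ≈ 943 rpm

The coupling torques are internal; angular momentum about the shared axis is conserved.
Moments of inertia: I_A = (43.3)(0.153)² = 1.014 kg·m²; I_B = ½(9.24)(0.374)² = 0.6462 kg·m²; I_C = ½(2.56)(0.318)² = 0.1294 kg·m².
Taking A's sense as positive: L = (1.014)(1760) − (0.1294)(751) = 1687 kg·m²·rpm.
Combined I = 1.014 + 0.6462 + 0.1294 = 1.789 kg·m².
ω_f = L / I = 1687 / 1.789 = 942.7 rpm.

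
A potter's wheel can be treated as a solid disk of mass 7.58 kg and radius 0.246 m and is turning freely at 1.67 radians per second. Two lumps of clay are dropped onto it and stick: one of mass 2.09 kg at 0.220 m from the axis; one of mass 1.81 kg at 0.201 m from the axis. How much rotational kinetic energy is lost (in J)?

No external torque acts about the axis; L_before = L_after.
I_p = ½(7.58)(0.246)² = 0.2294 kg·m².
Added inertia Σmr² = (2.09)(0.220)² + (1.81)(0.201)² = 0.1743 kg·m²; I_f = 0.2294 + 0.1743 = 0.4036 kg·m².
ω_f = I_p ω_i / I_f = (0.2294)(1.67) / 0.4036 = 0.9489 rad/s.
KE_i = ½(0.2294)(1.670 rad/s)² = 0.3198 J; KE_f = ½(0.4036)(0.9489)² = 0.1817 J.

energy lost ≈ 0.138 J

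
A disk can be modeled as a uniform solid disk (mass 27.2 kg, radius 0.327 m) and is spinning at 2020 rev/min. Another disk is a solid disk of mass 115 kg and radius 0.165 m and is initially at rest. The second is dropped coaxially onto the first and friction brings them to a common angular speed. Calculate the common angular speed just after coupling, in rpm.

No external torque acts about the common axis, so total angular momentum is conserved.
Moments of inertia: I_A = ½(27.2)(0.327)² = 1.454 kg·m²; I_B = ½(115)(0.165)² = 1.565 kg·m².
Taking A's sense as positive: L = (1.454)(2020) = 2938 kg·m²·rpm.
Combined I = 1.454 + 1.565 = 3.020 kg·m².
ω_f = L / I = 2938 / 3.020 = 972.8 rpm.

|ω_f| ≈ 973 rpm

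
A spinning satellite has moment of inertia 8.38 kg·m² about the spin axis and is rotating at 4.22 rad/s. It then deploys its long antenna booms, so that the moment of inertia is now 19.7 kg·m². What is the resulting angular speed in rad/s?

Angular momentum about the spin axis is conserved since the torque about it is zero.
ω₂ = I₁ω₁ / I₂ = (8.380)(4.22 rad/s) / (19.70) = 1.795 rad/s.

ω₂ ≈ 1.80 rad/s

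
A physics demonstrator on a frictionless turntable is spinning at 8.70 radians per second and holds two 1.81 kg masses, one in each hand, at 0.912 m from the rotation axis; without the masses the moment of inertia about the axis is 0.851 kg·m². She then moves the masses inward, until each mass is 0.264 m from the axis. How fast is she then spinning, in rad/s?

Angular momentum about the spin axis is conserved since the torque about it is zero.
I₁ = 0.851 + 2(1.81)(0.912)² = 3.862 kg·m²; I₂ = 0.851 + 2(1.81)(0.264)² = 1.103 kg·m².
ω₂ = I₁ω₁ / I₂ = (3.862)(8.70 rad/s) / (1.103) = 30.45 rad/s.

ω₂ ≈ 30.5 rad/s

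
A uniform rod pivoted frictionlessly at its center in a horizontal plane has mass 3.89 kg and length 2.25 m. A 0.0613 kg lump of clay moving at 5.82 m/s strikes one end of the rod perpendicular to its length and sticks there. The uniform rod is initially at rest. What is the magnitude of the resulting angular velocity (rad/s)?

|ω_f| ≈ 0.234 rad/s

About the pivot the impulsive forces during the collision are internal, so angular momentum about that axis is conserved.
I_p = (1/12)(3.89)(2.25)² = 1.641 kg·m². Taking the sense of the lump of clay's angular momentum as positive, L_{lump} = m v R = (0.0613)(5.82)(2.25/2) = 0.4014 kg·m²/s.
L_i = 0 + 0.4014 = 0.4014 kg·m²/s.
After sticking, I_f = I_p + m R² = 1.641 + (0.0613)(2.25/2)² = 1.719 kg·m².
ω_f = L_i / I_f = 0.4014 / 1.719 = 0.2335 rad/s.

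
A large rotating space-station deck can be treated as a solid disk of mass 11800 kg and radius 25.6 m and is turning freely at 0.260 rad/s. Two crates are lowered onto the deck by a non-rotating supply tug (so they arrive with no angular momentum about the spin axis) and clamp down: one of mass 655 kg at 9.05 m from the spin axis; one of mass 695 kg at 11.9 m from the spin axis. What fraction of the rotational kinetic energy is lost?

fraction ≈ 0.0378

The added mass arrives with no angular momentum about the spin axis, and any external torque about the spin axis is negligible, so the system's angular momentum is conserved.
I_p = ½(11800)(25.6)² = 3.867e+06 kg·m².
Added inertia Σmr² = (655)(9.05)² + (695)(11.9)² = 1.521e+05 kg·m²; I_f = 3.867e+06 + 1.521e+05 = 4.019e+06 kg·m².
ω_f = I_p ω_i / I_f = (3.867e+06)(0.260) / 4.019e+06 = 0.2502 rad/s.
KE_i = ½(3.867e+06)(0.2600 rad/s)² = 1.307e+05 J; KE_f = ½(4.019e+06)(0.2502)² = 1.257e+05 J.
Fraction lost = 0.03784.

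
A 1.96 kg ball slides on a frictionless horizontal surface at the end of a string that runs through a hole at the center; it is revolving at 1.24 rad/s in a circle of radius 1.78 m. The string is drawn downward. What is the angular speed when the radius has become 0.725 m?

The constraining force is radial, so m r² ω about the center is conserved.
ω₂ = ω₁ (r₁/r₂)² = (1.24)(1.78/0.725)² = 7.475 rad/s.

ω₂ ≈ 7.47 rad/s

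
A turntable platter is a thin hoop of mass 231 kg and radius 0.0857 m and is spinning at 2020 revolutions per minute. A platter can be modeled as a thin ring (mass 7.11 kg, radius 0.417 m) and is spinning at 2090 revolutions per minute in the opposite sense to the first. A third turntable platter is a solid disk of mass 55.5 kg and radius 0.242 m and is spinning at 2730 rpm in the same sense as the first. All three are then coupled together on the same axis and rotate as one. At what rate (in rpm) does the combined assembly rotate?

No external torque acts about the common axis, so total angular momentum is conserved.
Moments of inertia: I_A = (231)(0.0857)² = 1.697 kg·m²; I_B = (7.11)(0.417)² = 1.236 kg·m²; I_C = ½(55.5)(0.242)² = 1.625 kg·m².
Taking A's sense as positive: L = (1.697)(2020) − (1.236)(2090) + (1.625)(2730) = 5280 kg·m²·rpm.
Combined I = 1.697 + 1.236 + 1.625 = 4.558 kg·m².
ω_f = L / I = 5280 / 4.558 = 1158 rpm.

|ω_f| ≈ 1160 rpm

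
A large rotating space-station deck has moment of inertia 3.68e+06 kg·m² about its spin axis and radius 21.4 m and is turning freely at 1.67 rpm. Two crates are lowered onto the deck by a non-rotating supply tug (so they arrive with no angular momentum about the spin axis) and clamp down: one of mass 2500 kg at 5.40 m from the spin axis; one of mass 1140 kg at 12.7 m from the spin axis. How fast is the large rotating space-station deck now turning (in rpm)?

ω_f ≈ 1.56 rpm

The added mass arrives with no angular momentum about the spin axis, and any external torque about the spin axis is negligible, so the system's angular momentum is conserved.
Added inertia Σmr² = (2500)(5.40)² + (1140)(12.7)² = 2.568e+05 kg·m²; I_f = 3.680e+06 + 2.568e+05 = 3.937e+06 kg·m².
ω_f = I_p ω_i / I_f = (3.680e+06)(1.67) / 3.937e+06 = 1.561 rpm.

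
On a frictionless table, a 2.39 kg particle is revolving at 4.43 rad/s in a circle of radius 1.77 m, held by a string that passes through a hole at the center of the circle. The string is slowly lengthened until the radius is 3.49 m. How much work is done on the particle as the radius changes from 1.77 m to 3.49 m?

The constraining force is radial, so m r² ω about the center is conserved.
ω₂ = ω₁ (r₁/r₂)² = (4.43)(1.77/3.49)² = 1.139 rad/s.
W = ΔKE = ½m(v₂² − v₁²) = -54.57 J.

W ≈ -54.6 J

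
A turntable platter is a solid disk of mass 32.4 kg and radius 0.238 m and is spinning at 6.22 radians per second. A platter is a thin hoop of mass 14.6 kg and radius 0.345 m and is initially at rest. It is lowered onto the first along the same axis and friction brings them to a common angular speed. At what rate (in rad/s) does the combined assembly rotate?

No external torque acts about the common axis, so total angular momentum is conserved.
Moments of inertia: I_A = ½(32.4)(0.238)² = 0.9176 kg·m²; I_B = (14.6)(0.345)² = 1.738 kg·m².
Taking A's sense as positive: L = (0.9176)(6.22) = 5.708 kg·m²·rad/s.
Combined I = 0.9176 + 1.738 = 2.655 kg·m².
ω_f = L / I = 5.708 / 2.655 = 2.149 rad/s.

|ω_f| ≈ 2.15 rad/s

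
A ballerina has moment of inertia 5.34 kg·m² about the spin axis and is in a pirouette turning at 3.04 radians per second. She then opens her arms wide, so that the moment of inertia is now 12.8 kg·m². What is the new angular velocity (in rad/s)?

ω₂ ≈ 1.27 rad/s

No external torque acts about the spin axis, so angular momentum is conserved.
ω₂ = I₁ω₁ / I₂ = (5.340)(3.04 rad/s) / (12.80) = 1.268 rad/s.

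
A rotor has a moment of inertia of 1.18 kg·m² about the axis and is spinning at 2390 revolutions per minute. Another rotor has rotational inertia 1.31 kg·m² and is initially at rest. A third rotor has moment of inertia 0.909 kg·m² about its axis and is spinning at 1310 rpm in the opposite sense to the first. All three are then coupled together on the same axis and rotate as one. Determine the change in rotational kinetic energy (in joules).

No external torque acts about the common axis, so total angular momentum is conserved.
Taking A's sense as positive: L = (1.180)(2390) − (0.9090)(1310) = 1629 kg·m²·rpm.
Combined I = 1.180 + 1.310 + 0.9090 = 3.399 kg·m².
ω_f = L / I = 1629 / 3.399 = 479.4 rpm.
KE_i = ½ΣIω² = 45510 J; KE_f = ½(3.399)(50.20)² = 4283 J.

ΔKE ≈ -41200 J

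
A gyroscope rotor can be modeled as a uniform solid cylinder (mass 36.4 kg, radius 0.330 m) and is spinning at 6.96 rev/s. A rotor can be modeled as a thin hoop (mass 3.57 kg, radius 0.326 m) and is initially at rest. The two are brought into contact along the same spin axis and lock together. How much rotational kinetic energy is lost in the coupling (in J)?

The coupling torques are internal; angular momentum about the shared axis is conserved.
Moments of inertia: I_A = ½(36.4)(0.330)² = 1.982 kg·m²; I_B = (3.57)(0.326)² = 0.3794 kg·m².
Taking A's sense as positive: L = (1.982)(6.96) = 13.79 kg·m²·rev/s.
Combined I = 1.982 + 0.3794 = 2.361 kg·m².
ω_f = L / I = 13.79 / 2.361 = 5.842 rev/s.
KE_i = ½ΣIω² = 1895 J; KE_f = ½(2.361)(36.70)² = 1591 J.

ΔKE lost ≈ 304 J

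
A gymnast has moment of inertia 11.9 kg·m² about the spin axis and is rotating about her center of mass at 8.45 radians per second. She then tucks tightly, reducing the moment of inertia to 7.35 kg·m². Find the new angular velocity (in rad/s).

ω₂ ≈ 13.7 rad/s

With no external torque about the axis, L is conserved: I₁ω₁ = I₂ω₂.
ω₂ = I₁ω₁ / I₂ = (11.90)(8.45 rad/s) / (7.350) = 13.68 rad/s.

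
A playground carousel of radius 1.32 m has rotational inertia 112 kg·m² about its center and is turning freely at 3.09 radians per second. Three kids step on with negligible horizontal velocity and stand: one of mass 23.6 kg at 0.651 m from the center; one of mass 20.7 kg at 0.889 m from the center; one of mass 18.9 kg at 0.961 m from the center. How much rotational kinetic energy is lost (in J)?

No external torque acts about the center; L_before = L_after.
Added inertia Σmr² = (23.6)(0.651)² + (20.7)(0.889)² + (18.9)(0.961)² = 43.82 kg·m²; I_f = 112.0 + 43.82 = 155.8 kg·m².
ω_f = I_p ω_i / I_f = (112.0)(3.09) / 155.8 = 2.221 rad/s.
KE_i = ½(112.0)(3.090 rad/s)² = 534.7 J; KE_f = ½(155.8)(2.221)² = 384.3 J.

energy lost ≈ 150 J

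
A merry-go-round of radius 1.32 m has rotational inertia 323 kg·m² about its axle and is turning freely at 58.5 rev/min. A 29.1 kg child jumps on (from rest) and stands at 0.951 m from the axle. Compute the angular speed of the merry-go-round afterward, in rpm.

No external torque acts about the axle; L_before = L_after.
Added inertia Σmr² = (29.1)(0.951)² = 26.32 kg·m²; I_f = 323.0 + 26.32 = 349.3 kg·m².
ω_f = I_p ω_i / I_f = (323.0)(58.5) / 349.3 = 54.09 rpm.

ω_f ≈ 54.1 rpm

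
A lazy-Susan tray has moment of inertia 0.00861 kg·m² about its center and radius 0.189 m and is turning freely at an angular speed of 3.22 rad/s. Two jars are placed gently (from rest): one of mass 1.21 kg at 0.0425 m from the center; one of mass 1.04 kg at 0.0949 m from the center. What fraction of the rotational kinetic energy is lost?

The added mass arrives with no angular momentum about the center, and any external torque about the center is negligible, so the system's angular momentum is conserved.
Added inertia Σmr² = (1.21)(0.0425)² + (1.04)(0.0949)² = 0.01155 kg·m²; I_f = 0.008610 + 0.01155 = 0.02016 kg·m².
ω_f = I_p ω_i / I_f = (0.008610)(3.22) / 0.02016 = 1.375 rad/s.
KE_i = ½(0.008610)(3.220 rad/s)² = 0.04464 J; KE_f = ½(0.02016)(1.375)² = 0.01906 J.
Fraction lost = 0.5730.

fraction ≈ 0.573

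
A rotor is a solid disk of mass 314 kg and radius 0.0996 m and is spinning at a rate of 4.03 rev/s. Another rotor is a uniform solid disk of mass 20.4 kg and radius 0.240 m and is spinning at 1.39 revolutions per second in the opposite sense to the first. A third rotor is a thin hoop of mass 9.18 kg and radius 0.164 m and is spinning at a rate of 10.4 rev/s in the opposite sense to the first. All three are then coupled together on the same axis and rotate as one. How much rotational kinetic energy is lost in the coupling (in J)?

The coupling torques are internal; angular momentum about the shared axis is conserved.
Moments of inertia: I_A = ½(314)(0.0996)² = 1.557 kg·m²; I_B = ½(20.4)(0.240)² = 0.5875 kg·m²; I_C = (9.18)(0.164)² = 0.2469 kg·m².
Taking A's sense as positive: L = (1.557)(4.03) − (0.5875)(1.39) − (0.2469)(10.4) = 2.892 kg·m²·rev/s.
Combined I = 1.557 + 0.5875 + 0.2469 = 2.392 kg·m².
ω_f = L / I = 2.892 / 2.392 = 1.209 rev/s.
KE_i = ½ΣIω² = 1049 J; KE_f = ½(2.392)(7.597)² = 69.03 J.

ΔKE lost ≈ 980 J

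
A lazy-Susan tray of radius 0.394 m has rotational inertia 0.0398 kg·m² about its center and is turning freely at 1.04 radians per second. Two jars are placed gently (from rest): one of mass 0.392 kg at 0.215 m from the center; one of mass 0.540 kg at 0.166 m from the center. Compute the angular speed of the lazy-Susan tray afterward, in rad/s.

ω_f ≈ 0.569 rad/s

The added mass arrives with no angular momentum about the center, and any external torque about the center is negligible, so the system's angular momentum is conserved.
Added inertia Σmr² = (0.392)(0.215)² + (0.540)(0.166)² = 0.03300 kg·m²; I_f = 0.03980 + 0.03300 = 0.07280 kg·m².
ω_f = I_p ω_i / I_f = (0.03980)(1.04) / 0.07280 = 0.5686 rad/s.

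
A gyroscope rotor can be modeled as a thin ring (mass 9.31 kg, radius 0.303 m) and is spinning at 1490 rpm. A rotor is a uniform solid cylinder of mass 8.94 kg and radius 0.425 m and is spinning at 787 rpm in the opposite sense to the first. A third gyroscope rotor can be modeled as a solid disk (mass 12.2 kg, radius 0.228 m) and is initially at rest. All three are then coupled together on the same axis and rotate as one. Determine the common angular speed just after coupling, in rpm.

No external torque acts about the common axis, so total angular momentum is conserved.
Moments of inertia: I_A = (9.31)(0.303)² = 0.8547 kg·m²; I_B = ½(8.94)(0.425)² = 0.8074 kg·m²; I_C = ½(12.2)(0.228)² = 0.3171 kg·m².
Taking A's sense as positive: L = (0.8547)(1490) − (0.8074)(787) = 638.1 kg·m²·rpm.
Combined I = 0.8547 + 0.8074 + 0.3171 = 1.979 kg·m².
ω_f = L / I = 638.1 / 1.979 = 322.4 rpm.

|ω_f| ≈ 322 rpm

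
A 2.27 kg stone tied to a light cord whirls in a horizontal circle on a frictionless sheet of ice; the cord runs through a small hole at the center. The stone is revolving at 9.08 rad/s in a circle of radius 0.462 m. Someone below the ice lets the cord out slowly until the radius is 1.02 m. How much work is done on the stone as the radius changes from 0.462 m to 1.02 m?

W ≈ -15.9 J

The constraining force is radial, so m r² ω about the center is conserved.
ω₂ = ω₁ (r₁/r₂)² = (9.08)(0.462/1.02)² = 1.863 rad/s.
W = ΔKE = ½m(v₂² − v₁²) = -15.88 J.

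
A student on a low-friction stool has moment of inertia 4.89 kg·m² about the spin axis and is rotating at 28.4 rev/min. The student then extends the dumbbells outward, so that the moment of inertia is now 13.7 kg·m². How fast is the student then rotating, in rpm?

No external torque acts about the spin axis, so angular momentum is conserved.
ω₂ = I₁ω₁ / I₂ = (4.890)(28.4 rpm) / (13.70) = 10.14 rpm.

ω₂ ≈ 10.1 rpm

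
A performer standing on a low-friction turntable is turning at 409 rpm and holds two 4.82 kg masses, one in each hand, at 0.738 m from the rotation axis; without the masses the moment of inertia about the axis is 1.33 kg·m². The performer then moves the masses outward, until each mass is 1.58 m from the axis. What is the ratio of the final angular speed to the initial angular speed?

ω₂/ω₁ ≈ 0.259

Angular momentum about the spin axis is conserved since the torque about it is zero.
I₁ = 1.33 + 2(4.82)(0.738)² = 6.580 kg·m²; I₂ = 1.33 + 2(4.82)(1.58)² = 25.40 kg·m².
ω₂/ω₁ = I₁/I₂ = 6.580 / 25.40 = 0.2591.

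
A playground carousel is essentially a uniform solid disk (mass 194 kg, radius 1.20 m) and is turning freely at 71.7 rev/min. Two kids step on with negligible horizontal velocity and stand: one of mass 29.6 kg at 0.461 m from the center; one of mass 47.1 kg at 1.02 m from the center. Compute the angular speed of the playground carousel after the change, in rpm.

No external torque acts about the center; L_before = L_after.
I_p = ½(194)(1.20)² = 139.7 kg·m².
Added inertia Σmr² = (29.6)(0.461)² + (47.1)(1.02)² = 55.29 kg·m²; I_f = 139.7 + 55.29 = 195.0 kg·m².
ω_f = I_p ω_i / I_f = (139.7)(71.7) / 195.0 = 51.37 rpm.

ω_f ≈ 51.4 rpm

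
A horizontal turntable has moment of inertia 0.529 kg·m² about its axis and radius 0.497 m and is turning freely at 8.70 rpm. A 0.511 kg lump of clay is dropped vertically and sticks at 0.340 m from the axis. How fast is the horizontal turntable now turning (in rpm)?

No external torque acts about the axis; L_before = L_after.
Added inertia Σmr² = (0.511)(0.340)² = 0.05907 kg·m²; I_f = 0.5290 + 0.05907 = 0.5881 kg·m².
ω_f = I_p ω_i / I_f = (0.5290)(8.70) / 0.5881 = 7.826 rpm.

ω_f ≈ 7.83 rpm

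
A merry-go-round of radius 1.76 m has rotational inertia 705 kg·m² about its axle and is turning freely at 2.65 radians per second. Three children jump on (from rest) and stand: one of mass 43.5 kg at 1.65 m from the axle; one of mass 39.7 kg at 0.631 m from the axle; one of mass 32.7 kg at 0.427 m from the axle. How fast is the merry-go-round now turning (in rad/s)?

No external torque acts about the axle; L_before = L_after.
Added inertia Σmr² = (43.5)(1.65)² + (39.7)(0.631)² + (32.7)(0.427)² = 140.2 kg·m²; I_f = 705.0 + 140.2 = 845.2 kg·m².
ω_f = I_p ω_i / I_f = (705.0)(2.65) / 845.2 = 2.210 rad/s.

ω_f ≈ 2.21 rad/s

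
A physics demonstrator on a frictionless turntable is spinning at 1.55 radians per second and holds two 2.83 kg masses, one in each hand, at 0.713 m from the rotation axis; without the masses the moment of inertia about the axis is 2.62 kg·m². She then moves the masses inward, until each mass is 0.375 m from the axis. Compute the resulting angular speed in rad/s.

ω₂ ≈ 2.49 rad/s

No external torque acts about the spin axis, so angular momentum is conserved.
I₁ = 2.62 + 2(2.83)(0.713)² = 5.497 kg·m²; I₂ = 2.62 + 2(2.83)(0.375)² = 3.416 kg·m².
ω₂ = I₁ω₁ / I₂ = (5.497)(1.55 rad/s) / (3.416) = 2.494 rad/s.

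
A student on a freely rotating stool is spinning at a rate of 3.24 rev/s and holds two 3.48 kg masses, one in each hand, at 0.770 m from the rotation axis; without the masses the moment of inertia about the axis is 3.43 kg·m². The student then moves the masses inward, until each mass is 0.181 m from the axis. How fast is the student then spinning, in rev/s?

No external torque acts about the spin axis, so angular momentum is conserved.
I₁ = 3.43 + 2(3.48)(0.770)² = 7.557 kg·m²; I₂ = 3.43 + 2(3.48)(0.181)² = 3.658 kg·m².
ω₂ = I₁ω₁ / I₂ = (7.557)(3.24 rev/s) / (3.658) = 6.693 rev/s.

ω₂ ≈ 6.69 rev/s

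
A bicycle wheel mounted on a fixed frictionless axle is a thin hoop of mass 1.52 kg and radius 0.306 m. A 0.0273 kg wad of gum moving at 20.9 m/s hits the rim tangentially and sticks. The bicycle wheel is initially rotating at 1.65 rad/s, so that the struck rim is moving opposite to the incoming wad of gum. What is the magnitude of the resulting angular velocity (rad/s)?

|ω_f| ≈ 0.416 rad/s

About the axle the impulsive forces during the collision are internal, so angular momentum about that axis is conserved.
I_p = (1.52)(0.306)² = 0.1423 kg·m². Taking the sense of the wad of gum's angular momentum as positive, L_{wad} = m v R = (0.0273)(20.9)(0.306) = 0.1746 kg·m²/s.
L_i = −I_p ω_p + m v R = −(0.1423)(1.65) + 0.1746 = -0.06024 kg·m²/s.
After sticking, I_f = I_p + m R² = 0.1423 + (0.0273)(0.306)² = 0.1449 kg·m².
ω_f = L_i / I_f = -0.06024 / 0.1449 = -0.4158 rad/s.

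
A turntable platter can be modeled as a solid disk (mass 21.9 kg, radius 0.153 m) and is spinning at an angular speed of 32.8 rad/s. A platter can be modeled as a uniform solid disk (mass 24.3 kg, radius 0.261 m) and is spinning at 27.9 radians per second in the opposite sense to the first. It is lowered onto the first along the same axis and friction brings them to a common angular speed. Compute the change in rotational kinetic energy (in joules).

No external torque acts about the common axis, so total angular momentum is conserved.
Moments of inertia: I_A = ½(21.9)(0.153)² = 0.2563 kg·m²; I_B = ½(24.3)(0.261)² = 0.8277 kg·m².
Taking A's sense as positive: L = (0.2563)(32.8) − (0.8277)(27.9) = -14.68 kg·m²·rad/s.
Combined I = 0.2563 + 0.8277 = 1.084 kg·m².
ω_f = L / I = -14.68 / 1.084 = -13.55 rad/s.
KE_i = ½ΣIω² = 460.0 J; KE_f = ½(1.084)(13.55)² = 99.46 J.

ΔKE ≈ -361 J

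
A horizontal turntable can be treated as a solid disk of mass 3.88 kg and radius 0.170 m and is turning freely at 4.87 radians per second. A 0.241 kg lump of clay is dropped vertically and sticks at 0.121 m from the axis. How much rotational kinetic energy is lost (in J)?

energy lost ≈ 0.0394 J

The added mass arrives with no angular momentum about the axis, and any external torque about the axis is negligible, so the system's angular momentum is conserved.
I_p = ½(3.88)(0.170)² = 0.05607 kg·m².
Added inertia Σmr² = (0.241)(0.121)² = 0.003528 kg·m²; I_f = 0.05607 + 0.003528 = 0.05959 kg·m².
ω_f = I_p ω_i / I_f = (0.05607)(4.87) / 0.05959 = 4.582 rad/s.
KE_i = ½(0.05607)(4.870 rad/s)² = 0.6649 J; KE_f = ½(0.05959)(4.582)² = 0.6255 J.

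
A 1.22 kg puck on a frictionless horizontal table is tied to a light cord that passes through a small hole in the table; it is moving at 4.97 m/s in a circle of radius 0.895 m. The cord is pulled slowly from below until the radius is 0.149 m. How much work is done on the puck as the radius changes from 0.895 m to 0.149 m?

W ≈ 529 J

Central (radial) force ⇒ zero torque about the center ⇒ m v r is constant.
v₂ = v₁ r₁ / r₂ = (4.97)(0.895) / (0.149) = 29.85 m/s.
W = ΔKE = ½m(v₂² − v₁²) = 528.6 J.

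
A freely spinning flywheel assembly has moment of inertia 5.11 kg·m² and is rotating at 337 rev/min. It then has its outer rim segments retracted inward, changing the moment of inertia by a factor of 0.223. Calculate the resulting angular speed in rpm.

ω₂ ≈ 1510 rpm

With no external torque about the axis, L is conserved: I₁ω₁ = I₂ω₂.
I₂ = 0.223 × 5.11 = 1.140 kg·m².
ω₂ = I₁ω₁ / I₂ = (5.110)(337 rpm) / (1.140) = 1511 rpm.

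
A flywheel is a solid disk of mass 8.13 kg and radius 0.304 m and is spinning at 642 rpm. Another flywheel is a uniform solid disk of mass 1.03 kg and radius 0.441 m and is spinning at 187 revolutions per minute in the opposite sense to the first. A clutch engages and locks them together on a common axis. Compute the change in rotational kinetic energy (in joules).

ΔKE ≈ -298 J

The coupling torques are internal; angular momentum about the shared axis is conserved.
Moments of inertia: I_A = ½(8.13)(0.304)² = 0.3757 kg·m²; I_B = ½(1.03)(0.441)² = 0.1002 kg·m².
Taking A's sense as positive: L = (0.3757)(642) − (0.1002)(187) = 222.5 kg·m²·rpm.
Combined I = 0.3757 + 0.1002 = 0.4758 kg·m².
ω_f = L / I = 222.5 / 0.4758 = 467.5 rpm.
KE_i = ½ΣIω² = 868.2 J; KE_f = ½(0.4758)(48.96)² = 570.2 J.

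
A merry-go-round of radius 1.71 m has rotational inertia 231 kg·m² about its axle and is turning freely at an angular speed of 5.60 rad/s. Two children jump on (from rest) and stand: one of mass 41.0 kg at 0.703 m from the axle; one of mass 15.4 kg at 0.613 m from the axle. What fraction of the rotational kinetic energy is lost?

fraction ≈ 0.101

No external torque acts about the axle; L_before = L_after.
Added inertia Σmr² = (41.0)(0.703)² + (15.4)(0.613)² = 26.05 kg·m²; I_f = 231.0 + 26.05 = 257.0 kg·m².
ω_f = I_p ω_i / I_f = (231.0)(5.60) / 257.0 = 5.032 rad/s.
KE_i = ½(231.0)(5.600 rad/s)² = 3622 J; KE_f = ½(257.0)(5.032)² = 3255 J.
Fraction lost = 0.1013.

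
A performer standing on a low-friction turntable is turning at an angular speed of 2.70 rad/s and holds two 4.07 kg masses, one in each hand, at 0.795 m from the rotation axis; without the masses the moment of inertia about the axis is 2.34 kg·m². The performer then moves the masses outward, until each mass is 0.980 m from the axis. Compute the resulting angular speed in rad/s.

ω₂ ≈ 1.99 rad/s

Angular momentum about the spin axis is conserved since the torque about it is zero.
I₁ = 2.34 + 2(4.07)(0.795)² = 7.485 kg·m²; I₂ = 2.34 + 2(4.07)(0.980)² = 10.16 kg·m².
ω₂ = I₁ω₁ / I₂ = (7.485)(2.70 rad/s) / (10.16) = 1.989 rad/s.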